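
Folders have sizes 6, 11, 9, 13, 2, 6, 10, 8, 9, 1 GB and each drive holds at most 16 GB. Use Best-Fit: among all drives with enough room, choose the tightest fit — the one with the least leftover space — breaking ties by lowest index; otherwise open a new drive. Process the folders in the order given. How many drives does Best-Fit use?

6 GB → drive 1 (remaining 10 GB)
11 GB → drive 2 (remaining 5 GB)
9 GB → drive 1 (remaining 1 GB)
13 GB → drive 3 (remaining 3 GB)
2 GB → drive 3 (remaining 1 GB)
6 GB → drive 4 (remaining 10 GB)
10 GB → drive 4 (remaining 0 GB)
8 GB → drive 5 (remaining 8 GB)
9 GB → drive 6 (remaining 7 GB)
1 GB → drive 1 (remaining 0 GB)

6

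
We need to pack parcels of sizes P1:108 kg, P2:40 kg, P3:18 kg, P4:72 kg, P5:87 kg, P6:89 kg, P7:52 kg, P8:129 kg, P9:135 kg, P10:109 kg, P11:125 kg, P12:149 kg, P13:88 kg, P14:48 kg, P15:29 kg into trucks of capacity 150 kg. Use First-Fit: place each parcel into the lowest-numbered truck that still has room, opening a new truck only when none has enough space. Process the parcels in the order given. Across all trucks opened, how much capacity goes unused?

222

P1 (108 kg) → truck 1 (remaining 42 kg)
P2 (40 kg) → truck 1 (remaining 2 kg)
P3 (18 kg) → truck 2 (remaining 132 kg)
P4 (72 kg) → truck 2 (remaining 60 kg)
P5 (87 kg) → truck 3 (remaining 63 kg)
P6 (89 kg) → truck 4 (remaining 61 kg)
P7 (52 kg) → truck 2 (remaining 8 kg)
P8 (129 kg) → truck 5 (remaining 21 kg)
P9 (135 kg) → truck 6 (remaining 15 kg)
P10 (109 kg) → truck 7 (remaining 41 kg)
P11 (125 kg) → truck 8 (remaining 25 kg)
P12 (149 kg) → truck 9 (remaining 1 kg)
P13 (88 kg) → truck 10 (remaining 62 kg)
P14 (48 kg) → truck 3 (remaining 15 kg)
P15 (29 kg) → truck 4 (remaining 32 kg)
10 trucks × 150 kg = 1500 kg; used 1278 kg; unused 222 kg.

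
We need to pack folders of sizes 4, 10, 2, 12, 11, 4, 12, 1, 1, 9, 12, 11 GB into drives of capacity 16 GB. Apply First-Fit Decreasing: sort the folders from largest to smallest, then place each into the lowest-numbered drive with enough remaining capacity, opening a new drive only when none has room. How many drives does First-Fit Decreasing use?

7

Sorted descending: 12, 12, 12, 11, 11, 10, 9, 4, 4, 2, 1, 1.
Put 12 GB in drive 1; 4 GB remain.
Put 12 GB in drive 2; 4 GB remain.
Put 12 GB in drive 3; 4 GB remain.
Put 11 GB in drive 4; 5 GB remain.
Put 11 GB in drive 5; 5 GB remain.
Put 10 GB in drive 6; 6 GB remain.
Put 9 GB in drive 7; 7 GB remain.
Put 4 GB in drive 1; 0 GB remain.
Put 4 GB in drive 2; 0 GB remain.
Put 2 GB in drive 3; 2 GB remain.
Put 1 GB in drive 3; 1 GB remain.
Put 1 GB in drive 3; 0 GB remain.
Final drives: [12,4] [12,4] [12,2,1,1] [11] [11] [10] [9].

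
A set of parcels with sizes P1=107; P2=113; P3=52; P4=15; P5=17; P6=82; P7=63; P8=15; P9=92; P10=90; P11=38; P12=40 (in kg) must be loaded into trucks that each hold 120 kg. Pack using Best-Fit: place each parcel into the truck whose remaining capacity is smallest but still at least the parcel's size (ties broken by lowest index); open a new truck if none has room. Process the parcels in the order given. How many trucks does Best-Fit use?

7 trucks

Put P1 (107 kg) in truck 1; 13 kg remain.
Put P2 (113 kg) in truck 2; 7 kg remain.
Put P3 (52 kg) in truck 3; 68 kg remain.
Put P4 (15 kg) in truck 3; 53 kg remain.
Put P5 (17 kg) in truck 3; 36 kg remain.
Put P6 (82 kg) in truck 4; 38 kg remain.
Put P7 (63 kg) in truck 5; 57 kg remain.
Put P8 (15 kg) in truck 3; 21 kg remain.
Put P9 (92 kg) in truck 6; 28 kg remain.
Put P10 (90 kg) in truck 7; 30 kg remain.
Put P11 (38 kg) in truck 4; 0 kg remain.
Put P12 (40 kg) in truck 5; 17 kg remain.
Final trucks: [107] [113] [52,15,17,15] [82,38] [63,40] [92] [90].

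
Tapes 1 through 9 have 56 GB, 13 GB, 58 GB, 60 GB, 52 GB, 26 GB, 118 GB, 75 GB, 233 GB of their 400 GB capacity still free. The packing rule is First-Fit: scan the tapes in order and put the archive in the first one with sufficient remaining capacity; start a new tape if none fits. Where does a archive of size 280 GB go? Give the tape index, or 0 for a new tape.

No tape has ≥ 280 GB free, so a new tape is opened.

0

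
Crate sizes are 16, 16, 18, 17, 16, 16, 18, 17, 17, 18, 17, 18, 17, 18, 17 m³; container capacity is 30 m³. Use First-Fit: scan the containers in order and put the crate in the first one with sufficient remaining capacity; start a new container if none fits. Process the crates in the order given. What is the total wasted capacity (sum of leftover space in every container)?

Put 16 m³ in container 1; 14 m³ remain.
Put 16 m³ in container 2; 14 m³ remain.
Put 18 m³ in container 3; 12 m³ remain.
Put 17 m³ in container 4; 13 m³ remain.
Put 16 m³ in container 5; 14 m³ remain.
Put 16 m³ in container 6; 14 m³ remain.
Put 18 m³ in container 7; 12 m³ remain.
Put 17 m³ in container 8; 13 m³ remain.
Put 17 m³ in container 9; 13 m³ remain.
Put 18 m³ in container 10; 12 m³ remain.
Put 17 m³ in container 11; 13 m³ remain.
Put 18 m³ in container 12; 12 m³ remain.
Put 17 m³ in container 13; 13 m³ remain.
Put 18 m³ in container 14; 12 m³ remain.
Put 17 m³ in container 15; 13 m³ remain.
15 containers × 30 m³ = 450 m³; used 256 m³; unused 194 m³.

194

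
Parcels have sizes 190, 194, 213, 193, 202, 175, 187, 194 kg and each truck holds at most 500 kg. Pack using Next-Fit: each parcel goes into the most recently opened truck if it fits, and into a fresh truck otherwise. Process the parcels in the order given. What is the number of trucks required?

truck 1: place 190 kg, 310 kg left
truck 1: place 194 kg, 116 kg left
truck 2: place 213 kg, 287 kg left
truck 2: place 193 kg, 94 kg left
truck 3: place 202 kg, 298 kg left
truck 3: place 175 kg, 123 kg left
truck 4: place 187 kg, 313 kg left
truck 4: place 194 kg, 119 kg left
Final trucks: [190,194] [213,193] [202,175] [187,194].

4 trucks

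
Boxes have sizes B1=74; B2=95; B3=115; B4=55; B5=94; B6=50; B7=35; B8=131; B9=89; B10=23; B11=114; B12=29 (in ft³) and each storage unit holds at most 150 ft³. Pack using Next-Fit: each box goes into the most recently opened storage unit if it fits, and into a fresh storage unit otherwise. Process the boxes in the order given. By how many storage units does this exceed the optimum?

1

Next-Fit: [74] [95] [115] [55,94] [50,35] [131] [89,23] [114,29] → 8 storage units.
Total size 904 ft³; any packing needs at least ⌈904/150⌉ = 7 storage units.
An optimal packing achieves that bound: [131] [115,35] [114,29] [95,55] [94,50] [89,23] [74] → 7 storage units.
Excess: 8 − 7 = 1.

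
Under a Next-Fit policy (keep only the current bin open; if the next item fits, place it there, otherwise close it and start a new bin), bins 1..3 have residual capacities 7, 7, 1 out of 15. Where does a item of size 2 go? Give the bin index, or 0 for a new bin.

0

Next-Fit only looks at bin 3, which has 1 free.
2 does not fit, so a new bin is opened.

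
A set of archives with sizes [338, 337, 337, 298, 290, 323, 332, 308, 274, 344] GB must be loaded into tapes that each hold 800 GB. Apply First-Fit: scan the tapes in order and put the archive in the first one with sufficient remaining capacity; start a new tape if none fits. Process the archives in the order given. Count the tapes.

5

338 GB → tape 1 (remaining 462 GB)
337 GB → tape 1 (remaining 125 GB)
337 GB → tape 2 (remaining 463 GB)
298 GB → tape 2 (remaining 165 GB)
290 GB → tape 3 (remaining 510 GB)
323 GB → tape 3 (remaining 187 GB)
332 GB → tape 4 (remaining 468 GB)
308 GB → tape 4 (remaining 160 GB)
274 GB → tape 5 (remaining 526 GB)
344 GB → tape 5 (remaining 182 GB)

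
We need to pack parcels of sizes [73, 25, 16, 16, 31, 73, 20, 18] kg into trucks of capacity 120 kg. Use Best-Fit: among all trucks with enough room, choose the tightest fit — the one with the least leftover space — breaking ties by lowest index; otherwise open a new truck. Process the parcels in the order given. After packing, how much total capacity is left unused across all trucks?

88

truck 1: place 73 kg, 47 kg left
truck 1: place 25 kg, 22 kg left
truck 1: place 16 kg, 6 kg left
truck 2: place 16 kg, 104 kg left
truck 2: place 31 kg, 73 kg left
truck 2: place 73 kg, 0 kg left
truck 3: place 20 kg, 100 kg left
truck 3: place 18 kg, 82 kg left
3 trucks × 120 kg = 360 kg; used 272 kg; unused 88 kg.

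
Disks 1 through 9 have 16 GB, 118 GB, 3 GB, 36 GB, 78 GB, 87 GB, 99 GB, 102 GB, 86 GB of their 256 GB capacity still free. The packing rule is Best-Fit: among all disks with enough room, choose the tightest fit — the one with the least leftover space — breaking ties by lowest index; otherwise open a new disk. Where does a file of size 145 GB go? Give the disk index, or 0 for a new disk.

No disk has ≥ 145 GB free, so a new disk is opened.

0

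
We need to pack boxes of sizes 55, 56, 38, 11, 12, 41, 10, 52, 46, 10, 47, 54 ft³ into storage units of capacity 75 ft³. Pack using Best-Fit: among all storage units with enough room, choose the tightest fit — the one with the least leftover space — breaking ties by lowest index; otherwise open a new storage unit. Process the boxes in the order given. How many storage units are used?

8 storage units

Put 55 ft³ in storage unit 1; 20 ft³ remain.
Put 56 ft³ in storage unit 2; 19 ft³ remain.
Put 38 ft³ in storage unit 3; 37 ft³ remain.
Put 11 ft³ in storage unit 2; 8 ft³ remain.
Put 12 ft³ in storage unit 1; 8 ft³ remain.
Put 41 ft³ in storage unit 4; 34 ft³ remain.
Put 10 ft³ in storage unit 4; 24 ft³ remain.
Put 52 ft³ in storage unit 5; 23 ft³ remain.
Put 46 ft³ in storage unit 6; 29 ft³ remain.
Put 10 ft³ in storage unit 5; 13 ft³ remain.
Put 47 ft³ in storage unit 7; 28 ft³ remain.
Put 54 ft³ in storage unit 8; 21 ft³ remain.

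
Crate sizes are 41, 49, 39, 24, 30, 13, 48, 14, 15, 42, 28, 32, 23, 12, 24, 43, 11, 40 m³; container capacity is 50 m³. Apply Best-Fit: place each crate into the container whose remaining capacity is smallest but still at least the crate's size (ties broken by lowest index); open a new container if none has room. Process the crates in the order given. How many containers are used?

12 containers

Put 41 m³ in container 1; 9 m³ remain.
Put 49 m³ in container 2; 1 m³ remain.
Put 39 m³ in container 3; 11 m³ remain.
Put 24 m³ in container 4; 26 m³ remain.
Put 30 m³ in container 5; 20 m³ remain.
Put 13 m³ in container 5; 7 m³ remain.
Put 48 m³ in container 6; 2 m³ remain.
Put 14 m³ in container 4; 12 m³ remain.
Put 15 m³ in container 7; 35 m³ remain.
Put 42 m³ in container 8; 8 m³ remain.
Put 28 m³ in container 7; 7 m³ remain.
Put 32 m³ in container 9; 18 m³ remain.
Put 23 m³ in container 10; 27 m³ remain.
Put 12 m³ in container 4; 0 m³ remain.
Put 24 m³ in container 10; 3 m³ remain.
Put 43 m³ in container 11; 7 m³ remain.
Put 11 m³ in container 3; 0 m³ remain.
Put 40 m³ in container 12; 10 m³ remain.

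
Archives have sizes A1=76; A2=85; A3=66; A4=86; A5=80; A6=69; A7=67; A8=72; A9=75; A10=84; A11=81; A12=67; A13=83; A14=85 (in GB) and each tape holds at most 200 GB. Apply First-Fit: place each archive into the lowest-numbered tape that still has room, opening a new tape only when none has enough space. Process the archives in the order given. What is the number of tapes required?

7 tapes

A1 (76 GB) → tape 1 (remaining 124 GB)
A2 (85 GB) → tape 1 (remaining 39 GB)
A3 (66 GB) → tape 2 (remaining 134 GB)
A4 (86 GB) → tape 2 (remaining 48 GB)
A5 (80 GB) → tape 3 (remaining 120 GB)
A6 (69 GB) → tape 3 (remaining 51 GB)
A7 (67 GB) → tape 4 (remaining 133 GB)
A8 (72 GB) → tape 4 (remaining 61 GB)
A9 (75 GB) → tape 5 (remaining 125 GB)
A10 (84 GB) → tape 5 (remaining 41 GB)
A11 (81 GB) → tape 6 (remaining 119 GB)
A12 (67 GB) → tape 6 (remaining 52 GB)
A13 (83 GB) → tape 7 (remaining 117 GB)
A14 (85 GB) → tape 7 (remaining 32 GB)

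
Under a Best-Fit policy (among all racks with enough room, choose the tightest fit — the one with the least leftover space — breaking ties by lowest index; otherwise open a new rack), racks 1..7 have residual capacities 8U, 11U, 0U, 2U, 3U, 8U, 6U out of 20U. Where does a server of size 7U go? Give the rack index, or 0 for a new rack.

Racks with room: rack 1 (8U), rack 2 (11U), rack 6 (8U).
Tightest fit is rack 1 with 8U free.

1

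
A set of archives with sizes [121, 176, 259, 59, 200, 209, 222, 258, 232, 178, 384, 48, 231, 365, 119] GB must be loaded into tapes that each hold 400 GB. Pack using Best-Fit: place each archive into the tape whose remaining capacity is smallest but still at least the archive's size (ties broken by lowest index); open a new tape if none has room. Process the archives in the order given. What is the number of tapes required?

10

121 GB → tape 1 (remaining 279 GB)
176 GB → tape 1 (remaining 103 GB)
259 GB → tape 2 (remaining 141 GB)
59 GB → tape 1 (remaining 44 GB)
200 GB → tape 3 (remaining 200 GB)
209 GB → tape 4 (remaining 191 GB)
222 GB → tape 5 (remaining 178 GB)
258 GB → tape 6 (remaining 142 GB)
232 GB → tape 7 (remaining 168 GB)
178 GB → tape 5 (remaining 0 GB)
384 GB → tape 8 (remaining 16 GB)
48 GB → tape 2 (remaining 93 GB)
231 GB → tape 9 (remaining 169 GB)
365 GB → tape 10 (remaining 35 GB)
119 GB → tape 6 (remaining 23 GB)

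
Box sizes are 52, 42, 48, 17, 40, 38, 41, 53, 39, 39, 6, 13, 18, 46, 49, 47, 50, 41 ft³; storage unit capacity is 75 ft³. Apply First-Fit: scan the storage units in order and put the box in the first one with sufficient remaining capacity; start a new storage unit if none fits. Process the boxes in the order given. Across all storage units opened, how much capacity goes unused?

371

storage unit 1: place 52 ft³, 23 ft³ left
storage unit 2: place 42 ft³, 33 ft³ left
storage unit 3: place 48 ft³, 27 ft³ left
storage unit 1: place 17 ft³, 6 ft³ left
storage unit 4: place 40 ft³, 35 ft³ left
storage unit 5: place 38 ft³, 37 ft³ left
storage unit 6: place 41 ft³, 34 ft³ left
storage unit 7: place 53 ft³, 22 ft³ left
storage unit 8: place 39 ft³, 36 ft³ left
storage unit 9: place 39 ft³, 36 ft³ left
storage unit 1: place 6 ft³, 0 ft³ left
storage unit 2: place 13 ft³, 20 ft³ left
storage unit 2: place 18 ft³, 2 ft³ left
storage unit 10: place 46 ft³, 29 ft³ left
storage unit 11: place 49 ft³, 26 ft³ left
storage unit 12: place 47 ft³, 28 ft³ left
storage unit 13: place 50 ft³, 25 ft³ left
storage unit 14: place 41 ft³, 34 ft³ left
14 storage units × 75 ft³ = 1050 ft³; used 679 ft³; unused 371 ft³.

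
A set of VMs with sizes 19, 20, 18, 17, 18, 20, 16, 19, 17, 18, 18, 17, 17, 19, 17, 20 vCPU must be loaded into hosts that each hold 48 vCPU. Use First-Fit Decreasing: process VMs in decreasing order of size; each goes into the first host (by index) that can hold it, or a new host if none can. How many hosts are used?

Sorted descending: 20, 20, 20, 19, 19, 19, 18, 18, 18, 18, 17, 17, 17, 17, 17, 16.
host 1: place 20 vCPU, 28 vCPU left
host 1: place 20 vCPU, 8 vCPU left
host 2: place 20 vCPU, 28 vCPU left
host 2: place 19 vCPU, 9 vCPU left
host 3: place 19 vCPU, 29 vCPU left
host 3: place 19 vCPU, 10 vCPU left
host 4: place 18 vCPU, 30 vCPU left
host 4: place 18 vCPU, 12 vCPU left
host 5: place 18 vCPU, 30 vCPU left
host 5: place 18 vCPU, 12 vCPU left
host 6: place 17 vCPU, 31 vCPU left
host 6: place 17 vCPU, 14 vCPU left
host 7: place 17 vCPU, 31 vCPU left
host 7: place 17 vCPU, 14 vCPU left
host 8: place 17 vCPU, 31 vCPU left
host 8: place 16 vCPU, 15 vCPU left

8 hosts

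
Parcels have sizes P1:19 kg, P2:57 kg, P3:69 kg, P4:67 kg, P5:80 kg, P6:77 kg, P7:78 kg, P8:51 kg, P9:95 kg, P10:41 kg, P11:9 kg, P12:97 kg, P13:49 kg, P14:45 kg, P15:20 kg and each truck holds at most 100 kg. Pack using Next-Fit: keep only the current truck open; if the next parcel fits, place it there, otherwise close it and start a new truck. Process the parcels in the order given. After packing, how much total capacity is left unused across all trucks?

Put P1 (19 kg) in truck 1; 81 kg remain.
Put P2 (57 kg) in truck 1; 24 kg remain.
Put P3 (69 kg) in truck 2; 31 kg remain.
Put P4 (67 kg) in truck 3; 33 kg remain.
Put P5 (80 kg) in truck 4; 20 kg remain.
Put P6 (77 kg) in truck 5; 23 kg remain.
Put P7 (78 kg) in truck 6; 22 kg remain.
Put P8 (51 kg) in truck 7; 49 kg remain.
Put P9 (95 kg) in truck 8; 5 kg remain.
Put P10 (41 kg) in truck 9; 59 kg remain.
Put P11 (9 kg) in truck 9; 50 kg remain.
Put P12 (97 kg) in truck 10; 3 kg remain.
Put P13 (49 kg) in truck 11; 51 kg remain.
Put P14 (45 kg) in truck 11; 6 kg remain.
Put P15 (20 kg) in truck 12; 80 kg remain.
12 trucks × 100 kg = 1200 kg; used 854 kg; unused 346 kg.

346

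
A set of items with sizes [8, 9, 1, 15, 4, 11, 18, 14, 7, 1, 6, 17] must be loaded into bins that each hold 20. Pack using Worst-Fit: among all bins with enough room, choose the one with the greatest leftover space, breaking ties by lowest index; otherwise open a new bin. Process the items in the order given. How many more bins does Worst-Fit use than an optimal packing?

Worst-Fit: [8,9,1] [15,4] [11,7] [18] [14,1] [6] [17] → 7 bins.
Total size 111; any packing needs at least ⌈111/20⌉ = 6 bins.
An optimal packing achieves that bound: [18,1,1] [17] [15,4] [14,6] [11,9] [8,7] → 6 bins.
Excess: 7 − 6 = 1.

1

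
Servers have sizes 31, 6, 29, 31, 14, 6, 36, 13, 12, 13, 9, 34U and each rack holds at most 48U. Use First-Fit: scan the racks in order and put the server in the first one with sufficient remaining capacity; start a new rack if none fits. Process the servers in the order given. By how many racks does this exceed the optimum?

First-Fit: [31,6,6] [29,14] [31,13] [36,12] [13,9] [34] → 6 racks.
Total size 234U; any packing needs at least ⌈234/48⌉ = 5 racks.
An optimal packing achieves that bound: [36,12] [34,14] [31,13] [31,9,6] [29,13,6] → 5 racks.
Excess: 6 − 5 = 1.

1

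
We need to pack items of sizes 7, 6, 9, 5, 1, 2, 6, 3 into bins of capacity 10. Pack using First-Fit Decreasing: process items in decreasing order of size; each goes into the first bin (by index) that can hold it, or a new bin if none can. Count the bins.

Sorted descending: 9, 7, 6, 6, 5, 3, 2, 1.
bin 1: place 9, 1 left
bin 2: place 7, 3 left
bin 3: place 6, 4 left
bin 4: place 6, 4 left
bin 5: place 5, 5 left
bin 2: place 3, 0 left
bin 3: place 2, 2 left
bin 1: place 1, 0 left

5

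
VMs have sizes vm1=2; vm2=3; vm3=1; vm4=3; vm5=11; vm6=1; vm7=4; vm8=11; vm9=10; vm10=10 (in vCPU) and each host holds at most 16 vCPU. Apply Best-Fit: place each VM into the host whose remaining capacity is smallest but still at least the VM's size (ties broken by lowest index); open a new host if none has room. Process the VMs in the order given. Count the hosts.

Put vm1 (2 vCPU) in host 1; 14 vCPU remain.
Put vm2 (3 vCPU) in host 1; 11 vCPU remain.
Put vm3 (1 vCPU) in host 1; 10 vCPU remain.
Put vm4 (3 vCPU) in host 1; 7 vCPU remain.
Put vm5 (11 vCPU) in host 2; 5 vCPU remain.
Put vm6 (1 vCPU) in host 2; 4 vCPU remain.
Put vm7 (4 vCPU) in host 2; 0 vCPU remain.
Put vm8 (11 vCPU) in host 3; 5 vCPU remain.
Put vm9 (10 vCPU) in host 4; 6 vCPU remain.
Put vm10 (10 vCPU) in host 5; 6 vCPU remain.
Final hosts: [2,3,1,3] [11,1,4] [11] [10] [10].

5 hosts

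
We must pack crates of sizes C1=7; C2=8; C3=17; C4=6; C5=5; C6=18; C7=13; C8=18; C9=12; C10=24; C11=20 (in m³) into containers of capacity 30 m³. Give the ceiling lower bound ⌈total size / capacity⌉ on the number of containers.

5 containers

Total size = 7 + 8 + 17 + 6 + 5 + 18 + 13 + 18 + 12 + 24 + 20 = 148 m³.
⌈148 / 30⌉ = 5.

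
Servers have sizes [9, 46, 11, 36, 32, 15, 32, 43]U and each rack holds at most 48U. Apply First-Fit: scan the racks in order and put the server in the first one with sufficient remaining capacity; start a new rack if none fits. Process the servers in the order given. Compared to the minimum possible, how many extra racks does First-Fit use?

First-Fit: [9,11,15] [46] [36] [32] [32] [43] → 6 racks.
Total size 224U; any packing needs at least ⌈224/48⌉ = 5 racks.
An optimal packing achieves that bound: [46] [43] [36,11] [32,15] [32,9] → 5 racks.
Excess: 6 − 5 = 1.

1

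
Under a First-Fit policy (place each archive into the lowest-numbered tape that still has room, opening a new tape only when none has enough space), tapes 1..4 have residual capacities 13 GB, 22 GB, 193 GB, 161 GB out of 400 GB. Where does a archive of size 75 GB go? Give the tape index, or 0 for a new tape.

Tapes with room: tape 3 (193 GB), tape 4 (161 GB).
The first with room is tape 3.

3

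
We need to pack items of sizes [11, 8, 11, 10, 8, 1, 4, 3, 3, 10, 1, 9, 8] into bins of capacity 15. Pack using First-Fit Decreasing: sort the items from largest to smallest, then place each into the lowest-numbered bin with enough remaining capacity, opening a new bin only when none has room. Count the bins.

8

Sorted descending: 11, 11, 10, 10, 9, 8, 8, 8, 4, 3, 3, 1, 1.
11 → bin 1 (remaining 4)
11 → bin 2 (remaining 4)
10 → bin 3 (remaining 5)
10 → bin 4 (remaining 5)
9 → bin 5 (remaining 6)
8 → bin 6 (remaining 7)
8 → bin 7 (remaining 7)
8 → bin 8 (remaining 7)
4 → bin 1 (remaining 0)
3 → bin 2 (remaining 1)
3 → bin 3 (remaining 2)
1 → bin 2 (remaining 0)
1 → bin 3 (remaining 1)
Final bins: [11,4] [11,3,1] [10,3,1] [10] [9] [8] [8] [8].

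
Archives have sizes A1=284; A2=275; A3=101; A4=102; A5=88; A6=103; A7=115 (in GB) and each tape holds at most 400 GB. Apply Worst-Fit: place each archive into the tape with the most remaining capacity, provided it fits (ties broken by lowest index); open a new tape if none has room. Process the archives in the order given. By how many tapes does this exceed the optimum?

Worst-Fit: [284,102] [275,101] [88,103,115] → 3 tapes.
Total size 1068 GB; any packing needs at least ⌈1068/400⌉ = 3 tapes.
So 3 is already optimal.

0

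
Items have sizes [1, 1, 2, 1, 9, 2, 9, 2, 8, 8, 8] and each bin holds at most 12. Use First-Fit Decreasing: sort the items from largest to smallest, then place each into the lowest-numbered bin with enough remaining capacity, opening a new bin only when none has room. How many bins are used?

Sorted descending: 9, 9, 8, 8, 8, 2, 2, 2, 1, 1, 1.
9 → bin 1 (remaining 3)
9 → bin 2 (remaining 3)
8 → bin 3 (remaining 4)
8 → bin 4 (remaining 4)
8 → bin 5 (remaining 4)
2 → bin 1 (remaining 1)
2 → bin 2 (remaining 1)
2 → bin 3 (remaining 2)
1 → bin 1 (remaining 0)
1 → bin 2 (remaining 0)
1 → bin 3 (remaining 1)
Final bins: [9,2,1] [9,2,1] [8,2,1] [8] [8].

5 bins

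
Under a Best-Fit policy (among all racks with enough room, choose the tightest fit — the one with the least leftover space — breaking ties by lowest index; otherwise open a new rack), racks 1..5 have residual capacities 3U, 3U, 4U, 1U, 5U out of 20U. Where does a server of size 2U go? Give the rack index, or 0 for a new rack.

Racks with room: rack 1 (3U), rack 2 (3U), rack 3 (4U), rack 5 (5U).
Tightest fit is rack 1 with 3U free.

1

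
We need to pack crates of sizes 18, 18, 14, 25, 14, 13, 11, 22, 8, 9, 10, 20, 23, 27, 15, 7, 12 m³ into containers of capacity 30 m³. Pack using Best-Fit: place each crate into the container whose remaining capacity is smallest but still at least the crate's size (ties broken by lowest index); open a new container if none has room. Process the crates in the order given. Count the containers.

10

Put 18 m³ in container 1; 12 m³ remain.
Put 18 m³ in container 2; 12 m³ remain.
Put 14 m³ in container 3; 16 m³ remain.
Put 25 m³ in container 4; 5 m³ remain.
Put 14 m³ in container 3; 2 m³ remain.
Put 13 m³ in container 5; 17 m³ remain.
Put 11 m³ in container 1; 1 m³ remain.
Put 22 m³ in container 6; 8 m³ remain.
Put 8 m³ in container 6; 0 m³ remain.
Put 9 m³ in container 2; 3 m³ remain.
Put 10 m³ in container 5; 7 m³ remain.
Put 20 m³ in container 7; 10 m³ remain.
Put 23 m³ in container 8; 7 m³ remain.
Put 27 m³ in container 9; 3 m³ remain.
Put 15 m³ in container 10; 15 m³ remain.
Put 7 m³ in container 5; 0 m³ remain.
Put 12 m³ in container 10; 3 m³ remain.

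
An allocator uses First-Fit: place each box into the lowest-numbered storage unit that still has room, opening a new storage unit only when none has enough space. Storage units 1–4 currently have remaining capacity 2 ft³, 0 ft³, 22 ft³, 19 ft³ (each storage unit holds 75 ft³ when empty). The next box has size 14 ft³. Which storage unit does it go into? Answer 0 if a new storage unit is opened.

3

Storage units with room: storage unit 3 (22 ft³), storage unit 4 (19 ft³).
The first with room is storage unit 3.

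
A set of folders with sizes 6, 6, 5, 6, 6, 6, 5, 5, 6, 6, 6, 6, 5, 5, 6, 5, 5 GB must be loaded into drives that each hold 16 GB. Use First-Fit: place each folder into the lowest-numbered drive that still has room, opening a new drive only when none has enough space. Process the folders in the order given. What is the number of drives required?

drive 1: place 6 GB, 10 GB left
drive 1: place 6 GB, 4 GB left
drive 2: place 5 GB, 11 GB left
drive 2: place 6 GB, 5 GB left
drive 3: place 6 GB, 10 GB left
drive 3: place 6 GB, 4 GB left
drive 2: place 5 GB, 0 GB left
drive 4: place 5 GB, 11 GB left
drive 4: place 6 GB, 5 GB left
drive 5: place 6 GB, 10 GB left
drive 5: place 6 GB, 4 GB left
drive 6: place 6 GB, 10 GB left
drive 4: place 5 GB, 0 GB left
drive 6: place 5 GB, 5 GB left
drive 7: place 6 GB, 10 GB left
drive 6: place 5 GB, 0 GB left
drive 7: place 5 GB, 5 GB left
Final drives: [6,6] [5,6,5] [6,6] [5,6,5] [6,6] [6,5,5] [6,5].

7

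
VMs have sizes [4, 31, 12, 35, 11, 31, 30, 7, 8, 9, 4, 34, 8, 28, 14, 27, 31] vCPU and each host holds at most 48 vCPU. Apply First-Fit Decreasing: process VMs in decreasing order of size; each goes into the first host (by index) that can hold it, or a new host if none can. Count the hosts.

8 hosts

Sorted descending: 35, 34, 31, 31, 31, 30, 28, 27, 14, 12, 11, 9, 8, 8, 7, 4, 4.
Put 35 vCPU in host 1; 13 vCPU remain.
Put 34 vCPU in host 2; 14 vCPU remain.
Put 31 vCPU in host 3; 17 vCPU remain.
Put 31 vCPU in host 4; 17 vCPU remain.
Put 31 vCPU in host 5; 17 vCPU remain.
Put 30 vCPU in host 6; 18 vCPU remain.
Put 28 vCPU in host 7; 20 vCPU remain.
Put 27 vCPU in host 8; 21 vCPU remain.
Put 14 vCPU in host 2; 0 vCPU remain.
Put 12 vCPU in host 1; 1 vCPU remain.
Put 11 vCPU in host 3; 6 vCPU remain.
Put 9 vCPU in host 4; 8 vCPU remain.
Put 8 vCPU in host 4; 0 vCPU remain.
Put 8 vCPU in host 5; 9 vCPU remain.
Put 7 vCPU in host 5; 2 vCPU remain.
Put 4 vCPU in host 3; 2 vCPU remain.
Put 4 vCPU in host 6; 14 vCPU remain.
Final hosts: [35,12] [34,14] [31,11,4] [31,9,8] [31,8,7] [30,4] [28] [27].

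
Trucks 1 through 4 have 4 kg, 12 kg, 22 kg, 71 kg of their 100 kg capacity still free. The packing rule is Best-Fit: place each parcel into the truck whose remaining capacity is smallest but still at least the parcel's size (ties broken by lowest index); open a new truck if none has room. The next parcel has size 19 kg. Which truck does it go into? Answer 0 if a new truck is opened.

Trucks with room: truck 3 (22 kg), truck 4 (71 kg).
Tightest fit is truck 3 with 22 kg free.

3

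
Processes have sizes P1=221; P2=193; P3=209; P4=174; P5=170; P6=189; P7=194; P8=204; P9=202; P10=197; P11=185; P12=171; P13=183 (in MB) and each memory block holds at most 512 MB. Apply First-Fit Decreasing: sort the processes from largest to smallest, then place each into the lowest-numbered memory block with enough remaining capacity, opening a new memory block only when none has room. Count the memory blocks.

Sorted descending: 221, 209, 204, 202, 197, 194, 193, 189, 185, 183, 174, 171, 170.
Put 221 MB in memory block 1; 291 MB remain.
Put 209 MB in memory block 1; 82 MB remain.
Put 204 MB in memory block 2; 308 MB remain.
Put 202 MB in memory block 2; 106 MB remain.
Put 197 MB in memory block 3; 315 MB remain.
Put 194 MB in memory block 3; 121 MB remain.
Put 193 MB in memory block 4; 319 MB remain.
Put 189 MB in memory block 4; 130 MB remain.
Put 185 MB in memory block 5; 327 MB remain.
Put 183 MB in memory block 5; 144 MB remain.
Put 174 MB in memory block 6; 338 MB remain.
Put 171 MB in memory block 6; 167 MB remain.
Put 170 MB in memory block 7; 342 MB remain.
Final memory blocks: [221,209] [204,202] [197,194] [193,189] [185,183] [174,171] [170].

7 memory blocks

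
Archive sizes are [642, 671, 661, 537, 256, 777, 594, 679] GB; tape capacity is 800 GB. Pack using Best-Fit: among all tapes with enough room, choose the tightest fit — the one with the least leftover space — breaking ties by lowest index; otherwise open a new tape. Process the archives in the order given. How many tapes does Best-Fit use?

tape 1: place 642 GB, 158 GB left
tape 2: place 671 GB, 129 GB left
tape 3: place 661 GB, 139 GB left
tape 4: place 537 GB, 263 GB left
tape 4: place 256 GB, 7 GB left
tape 5: place 777 GB, 23 GB left
tape 6: place 594 GB, 206 GB left
tape 7: place 679 GB, 121 GB left

7 tapes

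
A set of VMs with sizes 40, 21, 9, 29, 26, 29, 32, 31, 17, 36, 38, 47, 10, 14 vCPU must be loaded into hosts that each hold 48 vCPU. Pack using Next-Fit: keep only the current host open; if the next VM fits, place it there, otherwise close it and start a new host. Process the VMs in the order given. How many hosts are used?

11

40 vCPU → host 1 (remaining 8 vCPU)
21 vCPU → host 2 (remaining 27 vCPU)
9 vCPU → host 2 (remaining 18 vCPU)
29 vCPU → host 3 (remaining 19 vCPU)
26 vCPU → host 4 (remaining 22 vCPU)
29 vCPU → host 5 (remaining 19 vCPU)
32 vCPU → host 6 (remaining 16 vCPU)
31 vCPU → host 7 (remaining 17 vCPU)
17 vCPU → host 7 (remaining 0 vCPU)
36 vCPU → host 8 (remaining 12 vCPU)
38 vCPU → host 9 (remaining 10 vCPU)
47 vCPU → host 10 (remaining 1 vCPU)
10 vCPU → host 11 (remaining 38 vCPU)
14 vCPU → host 11 (remaining 24 vCPU)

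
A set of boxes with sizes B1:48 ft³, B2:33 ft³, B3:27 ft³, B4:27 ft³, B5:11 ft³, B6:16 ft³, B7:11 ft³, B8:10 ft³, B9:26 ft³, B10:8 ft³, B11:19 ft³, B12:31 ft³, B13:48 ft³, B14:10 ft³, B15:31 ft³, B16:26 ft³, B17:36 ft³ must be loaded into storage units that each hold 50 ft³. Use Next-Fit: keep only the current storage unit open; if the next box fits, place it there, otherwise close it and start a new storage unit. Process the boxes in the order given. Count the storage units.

11

storage unit 1: place B1 (48 ft³), 2 ft³ left
storage unit 2: place B2 (33 ft³), 17 ft³ left
storage unit 3: place B3 (27 ft³), 23 ft³ left
storage unit 4: place B4 (27 ft³), 23 ft³ left
storage unit 4: place B5 (11 ft³), 12 ft³ left
storage unit 5: place B6 (16 ft³), 34 ft³ left
storage unit 5: place B7 (11 ft³), 23 ft³ left
storage unit 5: place B8 (10 ft³), 13 ft³ left
storage unit 6: place B9 (26 ft³), 24 ft³ left
storage unit 6: place B10 (8 ft³), 16 ft³ left
storage unit 7: place B11 (19 ft³), 31 ft³ left
storage unit 7: place B12 (31 ft³), 0 ft³ left
storage unit 8: place B13 (48 ft³), 2 ft³ left
storage unit 9: place B14 (10 ft³), 40 ft³ left
storage unit 9: place B15 (31 ft³), 9 ft³ left
storage unit 10: place B16 (26 ft³), 24 ft³ left
storage unit 11: place B17 (36 ft³), 14 ft³ left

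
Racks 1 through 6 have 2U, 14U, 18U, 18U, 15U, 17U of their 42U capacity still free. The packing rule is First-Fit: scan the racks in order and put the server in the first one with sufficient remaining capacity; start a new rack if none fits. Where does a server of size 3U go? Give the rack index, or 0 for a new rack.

Racks with room: rack 2 (14U), rack 3 (18U), rack 4 (18U), rack 5 (15U), rack 6 (17U).
The first with room is rack 2.

2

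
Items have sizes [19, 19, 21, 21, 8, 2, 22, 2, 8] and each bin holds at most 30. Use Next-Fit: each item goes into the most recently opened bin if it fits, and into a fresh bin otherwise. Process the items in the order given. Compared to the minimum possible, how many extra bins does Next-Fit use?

Next-Fit: [19] [19] [21] [21,8] [2,22,2] [8] → 6 bins.
Total size 122; any packing needs at least ⌈122/30⌉ = 5 bins.
An optimal packing achieves that bound: [22,8] [21,8] [21,2,2] [19] [19] → 5 bins.
Excess: 6 − 5 = 1.

1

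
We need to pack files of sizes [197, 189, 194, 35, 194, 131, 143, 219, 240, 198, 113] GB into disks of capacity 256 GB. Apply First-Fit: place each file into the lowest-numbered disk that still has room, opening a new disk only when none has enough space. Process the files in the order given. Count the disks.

197 GB → disk 1 (remaining 59 GB)
189 GB → disk 2 (remaining 67 GB)
194 GB → disk 3 (remaining 62 GB)
35 GB → disk 1 (remaining 24 GB)
194 GB → disk 4 (remaining 62 GB)
131 GB → disk 5 (remaining 125 GB)
143 GB → disk 6 (remaining 113 GB)
219 GB → disk 7 (remaining 37 GB)
240 GB → disk 8 (remaining 16 GB)
198 GB → disk 9 (remaining 58 GB)
113 GB → disk 5 (remaining 12 GB)

9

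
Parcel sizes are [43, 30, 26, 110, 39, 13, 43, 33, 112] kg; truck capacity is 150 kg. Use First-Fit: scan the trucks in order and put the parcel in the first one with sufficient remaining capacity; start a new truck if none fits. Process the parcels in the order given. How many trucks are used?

Put 43 kg in truck 1; 107 kg remain.
Put 30 kg in truck 1; 77 kg remain.
Put 26 kg in truck 1; 51 kg remain.
Put 110 kg in truck 2; 40 kg remain.
Put 39 kg in truck 1; 12 kg remain.
Put 13 kg in truck 2; 27 kg remain.
Put 43 kg in truck 3; 107 kg remain.
Put 33 kg in truck 3; 74 kg remain.
Put 112 kg in truck 4; 38 kg remain.

4 trucks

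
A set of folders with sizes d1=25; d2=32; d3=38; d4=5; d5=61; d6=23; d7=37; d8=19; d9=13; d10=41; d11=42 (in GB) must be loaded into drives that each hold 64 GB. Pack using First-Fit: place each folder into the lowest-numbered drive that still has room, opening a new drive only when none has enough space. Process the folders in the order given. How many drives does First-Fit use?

d1 (25 GB) → drive 1 (remaining 39 GB)
d2 (32 GB) → drive 1 (remaining 7 GB)
d3 (38 GB) → drive 2 (remaining 26 GB)
d4 (5 GB) → drive 1 (remaining 2 GB)
d5 (61 GB) → drive 3 (remaining 3 GB)
d6 (23 GB) → drive 2 (remaining 3 GB)
d7 (37 GB) → drive 4 (remaining 27 GB)
d8 (19 GB) → drive 4 (remaining 8 GB)
d9 (13 GB) → drive 5 (remaining 51 GB)
d10 (41 GB) → drive 5 (remaining 10 GB)
d11 (42 GB) → drive 6 (remaining 22 GB)

6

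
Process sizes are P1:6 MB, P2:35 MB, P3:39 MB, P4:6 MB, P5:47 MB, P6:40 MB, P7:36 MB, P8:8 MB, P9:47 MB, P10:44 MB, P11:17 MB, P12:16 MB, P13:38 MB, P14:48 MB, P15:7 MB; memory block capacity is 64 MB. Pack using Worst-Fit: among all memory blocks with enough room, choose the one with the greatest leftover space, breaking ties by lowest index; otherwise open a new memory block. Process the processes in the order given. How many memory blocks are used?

9

memory block 1: place P1 (6 MB), 58 MB left
memory block 1: place P2 (35 MB), 23 MB left
memory block 2: place P3 (39 MB), 25 MB left
memory block 2: place P4 (6 MB), 19 MB left
memory block 3: place P5 (47 MB), 17 MB left
memory block 4: place P6 (40 MB), 24 MB left
memory block 5: place P7 (36 MB), 28 MB left
memory block 5: place P8 (8 MB), 20 MB left
memory block 6: place P9 (47 MB), 17 MB left
memory block 7: place P10 (44 MB), 20 MB left
memory block 4: place P11 (17 MB), 7 MB left
memory block 1: place P12 (16 MB), 7 MB left
memory block 8: place P13 (38 MB), 26 MB left
memory block 9: place P14 (48 MB), 16 MB left
memory block 8: place P15 (7 MB), 19 MB left
Final memory blocks: [6,35,16] [39,6] [47] [40,17] [36,8] [47] [44] [38,7] [48].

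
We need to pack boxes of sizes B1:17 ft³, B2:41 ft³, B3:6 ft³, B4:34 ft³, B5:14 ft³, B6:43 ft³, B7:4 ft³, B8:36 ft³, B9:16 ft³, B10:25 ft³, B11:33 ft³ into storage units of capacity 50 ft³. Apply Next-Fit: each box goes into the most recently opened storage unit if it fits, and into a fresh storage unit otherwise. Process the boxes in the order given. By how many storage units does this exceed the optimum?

Next-Fit: [17] [41,6] [34,14] [43,4] [36] [16,25] [33] → 7 storage units.
Total size 269 ft³; any packing needs at least ⌈269/50⌉ = 6 storage units.
An optimal packing achieves that bound: [43,6] [41,4] [36,14] [34,16] [33,17] [25] → 6 storage units.
Excess: 7 − 6 = 1.

1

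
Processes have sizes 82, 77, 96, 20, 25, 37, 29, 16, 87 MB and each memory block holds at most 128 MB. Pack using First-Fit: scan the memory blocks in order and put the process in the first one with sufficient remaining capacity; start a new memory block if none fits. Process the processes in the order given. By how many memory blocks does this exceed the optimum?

0

First-Fit: [82,20,25] [77,37] [96,29] [16,87] → 4 memory blocks.
Total size 469 MB; any packing needs at least ⌈469/128⌉ = 4 memory blocks.
So 4 is already optimal.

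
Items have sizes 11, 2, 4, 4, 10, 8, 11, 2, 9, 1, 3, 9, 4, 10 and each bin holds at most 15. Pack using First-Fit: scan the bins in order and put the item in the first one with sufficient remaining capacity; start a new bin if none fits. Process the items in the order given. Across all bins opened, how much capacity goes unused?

32

11 → bin 1 (remaining 4)
2 → bin 1 (remaining 2)
4 → bin 2 (remaining 11)
4 → bin 2 (remaining 7)
10 → bin 3 (remaining 5)
8 → bin 4 (remaining 7)
11 → bin 5 (remaining 4)
2 → bin 1 (remaining 0)
9 → bin 6 (remaining 6)
1 → bin 2 (remaining 6)
3 → bin 2 (remaining 3)
9 → bin 7 (remaining 6)
4 → bin 3 (remaining 1)
10 → bin 8 (remaining 5)
8 bins × 15 = 120; used 88; unused 32.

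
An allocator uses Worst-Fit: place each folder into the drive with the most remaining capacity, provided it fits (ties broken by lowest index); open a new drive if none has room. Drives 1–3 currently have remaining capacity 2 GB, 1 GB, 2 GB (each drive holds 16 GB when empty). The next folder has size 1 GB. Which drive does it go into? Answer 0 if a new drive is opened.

Drives with room: drive 1 (2 GB), drive 2 (1 GB), drive 3 (2 GB).
Most room is drive 1 with 2 GB free.

1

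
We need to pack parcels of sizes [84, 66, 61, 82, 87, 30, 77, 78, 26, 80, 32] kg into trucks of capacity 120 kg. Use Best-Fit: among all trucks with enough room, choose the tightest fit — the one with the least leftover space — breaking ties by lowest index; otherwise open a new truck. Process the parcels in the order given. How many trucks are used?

8

truck 1: place 84 kg, 36 kg left
truck 2: place 66 kg, 54 kg left
truck 3: place 61 kg, 59 kg left
truck 4: place 82 kg, 38 kg left
truck 5: place 87 kg, 33 kg left
truck 5: place 30 kg, 3 kg left
truck 6: place 77 kg, 43 kg left
truck 7: place 78 kg, 42 kg left
truck 1: place 26 kg, 10 kg left
truck 8: place 80 kg, 40 kg left
truck 4: place 32 kg, 6 kg left
Final trucks: [84,26] [66] [61] [82,32] [87,30] [77] [78] [80].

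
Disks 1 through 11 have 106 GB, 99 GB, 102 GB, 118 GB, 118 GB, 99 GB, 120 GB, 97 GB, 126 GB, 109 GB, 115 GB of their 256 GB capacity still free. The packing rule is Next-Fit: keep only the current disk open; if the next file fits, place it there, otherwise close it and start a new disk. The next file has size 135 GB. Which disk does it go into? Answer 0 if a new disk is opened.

0

Next-Fit only looks at disk 11, which has 115 GB free.
135 GB does not fit, so a new disk is opened.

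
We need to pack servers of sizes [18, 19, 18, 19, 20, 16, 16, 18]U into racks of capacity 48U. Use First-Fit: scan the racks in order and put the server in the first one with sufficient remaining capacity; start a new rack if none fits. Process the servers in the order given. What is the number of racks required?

4

18U → rack 1 (remaining 30U)
19U → rack 1 (remaining 11U)
18U → rack 2 (remaining 30U)
19U → rack 2 (remaining 11U)
20U → rack 3 (remaining 28U)
16U → rack 3 (remaining 12U)
16U → rack 4 (remaining 32U)
18U → rack 4 (remaining 14U)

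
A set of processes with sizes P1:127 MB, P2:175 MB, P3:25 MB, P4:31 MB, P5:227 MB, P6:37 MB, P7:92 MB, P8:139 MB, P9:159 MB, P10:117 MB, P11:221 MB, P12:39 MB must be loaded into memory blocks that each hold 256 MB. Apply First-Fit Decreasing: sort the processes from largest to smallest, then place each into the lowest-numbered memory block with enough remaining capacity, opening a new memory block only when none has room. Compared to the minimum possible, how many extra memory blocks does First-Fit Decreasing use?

First-Fit Decreasing: [227,25] [221,31] [175,39,37] [159,92] [139,117] [127] → 6 memory blocks.
Total size 1389 MB; any packing needs at least ⌈1389/256⌉ = 6 memory blocks.
So 6 is already optimal.

0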